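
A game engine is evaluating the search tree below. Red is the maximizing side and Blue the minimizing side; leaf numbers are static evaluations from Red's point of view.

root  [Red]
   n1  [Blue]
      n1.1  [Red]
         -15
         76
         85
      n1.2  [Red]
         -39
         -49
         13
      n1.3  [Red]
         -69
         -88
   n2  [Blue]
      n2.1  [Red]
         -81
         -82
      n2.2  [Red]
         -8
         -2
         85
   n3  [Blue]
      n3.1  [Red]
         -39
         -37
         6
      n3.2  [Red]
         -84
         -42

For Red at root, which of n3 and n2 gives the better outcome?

n3

n3.1 (Red): max(-39, -37, 6) = 6
n3.2 (Red): max(-84, -42) = -42
n3 (Blue): min(6, -42) = -42
n2.1 (Red): max(-81, -82) = -81
n2.2 (Red): max(-8, -2, 85) = 85
n2 (Blue): min(-81, 85) = -81
Red prefers the higher value; n3=-42, n2=-81. n3 is better since -42 > -81.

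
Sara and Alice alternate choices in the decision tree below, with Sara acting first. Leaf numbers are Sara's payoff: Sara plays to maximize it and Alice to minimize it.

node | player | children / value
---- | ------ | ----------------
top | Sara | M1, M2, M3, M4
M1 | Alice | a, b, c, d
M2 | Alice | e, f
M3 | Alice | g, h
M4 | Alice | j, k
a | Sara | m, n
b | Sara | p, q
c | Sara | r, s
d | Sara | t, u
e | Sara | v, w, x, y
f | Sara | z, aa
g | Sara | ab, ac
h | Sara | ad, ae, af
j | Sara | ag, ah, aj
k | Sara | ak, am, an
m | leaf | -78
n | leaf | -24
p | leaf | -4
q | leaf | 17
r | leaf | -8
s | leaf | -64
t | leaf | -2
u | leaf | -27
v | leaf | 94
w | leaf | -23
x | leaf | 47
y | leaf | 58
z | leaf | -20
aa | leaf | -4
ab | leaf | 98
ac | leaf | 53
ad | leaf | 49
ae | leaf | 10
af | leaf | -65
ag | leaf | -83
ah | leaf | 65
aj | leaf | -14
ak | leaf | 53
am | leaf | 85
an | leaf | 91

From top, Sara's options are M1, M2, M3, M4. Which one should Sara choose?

a (Sara): max(-78, -24) = -24
b (Sara): max(-4, 17) = 17
c (Sara): max(-8, -64) = -8
d (Sara): max(-2, -27) = -2
M1 (Alice): min(-24, 17, -8, -2) = -24
e (Sara): max(94, -23, 47, 58) = 94
f (Sara): max(-20, -4) = -4
M2 (Alice): min(94, -4) = -4
g (Sara): max(98, 53) = 98
h (Sara): max(49, 10, -65) = 49
M3 (Alice): min(98, 49) = 49
j (Sara): max(-83, 65, -14) = 65
k (Sara): max(53, 85, 91) = 91
M4 (Alice): min(65, 91) = 65
top (Sara): max(-24, -4, 49, 65) = 65
Sara at top wants the highest of {M1=-24, M2=-4, M3=49, M4=65}, so chooses M4.

M4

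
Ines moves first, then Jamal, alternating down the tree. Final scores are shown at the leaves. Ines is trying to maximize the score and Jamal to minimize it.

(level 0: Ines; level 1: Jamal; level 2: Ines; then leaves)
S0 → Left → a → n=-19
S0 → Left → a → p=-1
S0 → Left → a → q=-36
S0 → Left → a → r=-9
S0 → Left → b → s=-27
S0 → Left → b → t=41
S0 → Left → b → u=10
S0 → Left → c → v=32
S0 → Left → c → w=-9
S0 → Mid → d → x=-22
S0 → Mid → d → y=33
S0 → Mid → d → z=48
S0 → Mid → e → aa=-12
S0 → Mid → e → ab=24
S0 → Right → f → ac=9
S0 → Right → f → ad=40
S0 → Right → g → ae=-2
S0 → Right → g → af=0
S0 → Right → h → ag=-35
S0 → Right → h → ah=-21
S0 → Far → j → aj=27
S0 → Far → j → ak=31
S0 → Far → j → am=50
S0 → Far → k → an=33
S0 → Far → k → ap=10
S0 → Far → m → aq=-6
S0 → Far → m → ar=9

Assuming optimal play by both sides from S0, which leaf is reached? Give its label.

a (Ines): max(-19, -1, -36, -9) = -1
b (Ines): max(-27, 41, 10) = 41
c (Ines): max(32, -9) = 32
Left (Jamal): min(-1, 41, 32) = -1
d (Ines): max(-22, 33, 48) = 48
e (Ines): max(-12, 24) = 24
Mid (Jamal): min(48, 24) = 24
f (Ines): max(9, 40) = 40
g (Ines): max(-2, 0) = 0
h (Ines): max(-35, -21) = -21
Right (Jamal): min(40, 0, -21) = -21
j (Ines): max(27, 31, 50) = 50
k (Ines): max(33, 10) = 33
m (Ines): max(-6, 9) = 9
Far (Jamal): min(50, 33, 9) = 9
S0 (Ines): max(-1, 24, -21, 9) = 24
At S0, Ines picks Mid (highest: 24).
At Mid, Jamal picks e (lowest: 24).
At e, Ines picks ab (highest: 24).
Terminal value 24.

ab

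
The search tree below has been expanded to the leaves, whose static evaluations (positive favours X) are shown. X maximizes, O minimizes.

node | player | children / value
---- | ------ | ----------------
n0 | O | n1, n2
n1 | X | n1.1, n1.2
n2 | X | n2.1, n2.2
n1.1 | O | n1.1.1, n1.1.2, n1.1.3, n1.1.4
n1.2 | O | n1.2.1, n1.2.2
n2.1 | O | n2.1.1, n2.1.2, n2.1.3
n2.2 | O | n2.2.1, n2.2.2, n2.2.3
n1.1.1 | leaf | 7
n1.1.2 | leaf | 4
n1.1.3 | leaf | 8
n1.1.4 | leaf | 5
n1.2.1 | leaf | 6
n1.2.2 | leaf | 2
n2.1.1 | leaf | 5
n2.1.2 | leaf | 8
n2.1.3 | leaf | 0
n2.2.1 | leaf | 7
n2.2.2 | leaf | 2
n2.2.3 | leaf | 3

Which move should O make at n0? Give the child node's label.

n1.1 (O): min(7, 4, 8, 5) = 4
n1.2 (O): min(6, 2) = 2
n1 (X): max(4, 2) = 4
n2.1 (O): min(5, 8, 0) = 0
n2.2 (O): min(7, 2, 3) = 2
n2 (X): max(0, 2) = 2
n0 (O): min(4, 2) = 2
O at n0 wants the lowest of {n1=4, n2=2}, so chooses n2.

n2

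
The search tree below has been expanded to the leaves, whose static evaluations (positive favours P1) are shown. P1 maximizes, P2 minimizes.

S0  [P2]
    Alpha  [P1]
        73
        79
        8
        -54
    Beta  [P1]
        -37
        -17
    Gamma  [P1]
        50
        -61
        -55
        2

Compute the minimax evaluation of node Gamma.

Gamma (P1): max(50, -61, -55, 2) = 50

50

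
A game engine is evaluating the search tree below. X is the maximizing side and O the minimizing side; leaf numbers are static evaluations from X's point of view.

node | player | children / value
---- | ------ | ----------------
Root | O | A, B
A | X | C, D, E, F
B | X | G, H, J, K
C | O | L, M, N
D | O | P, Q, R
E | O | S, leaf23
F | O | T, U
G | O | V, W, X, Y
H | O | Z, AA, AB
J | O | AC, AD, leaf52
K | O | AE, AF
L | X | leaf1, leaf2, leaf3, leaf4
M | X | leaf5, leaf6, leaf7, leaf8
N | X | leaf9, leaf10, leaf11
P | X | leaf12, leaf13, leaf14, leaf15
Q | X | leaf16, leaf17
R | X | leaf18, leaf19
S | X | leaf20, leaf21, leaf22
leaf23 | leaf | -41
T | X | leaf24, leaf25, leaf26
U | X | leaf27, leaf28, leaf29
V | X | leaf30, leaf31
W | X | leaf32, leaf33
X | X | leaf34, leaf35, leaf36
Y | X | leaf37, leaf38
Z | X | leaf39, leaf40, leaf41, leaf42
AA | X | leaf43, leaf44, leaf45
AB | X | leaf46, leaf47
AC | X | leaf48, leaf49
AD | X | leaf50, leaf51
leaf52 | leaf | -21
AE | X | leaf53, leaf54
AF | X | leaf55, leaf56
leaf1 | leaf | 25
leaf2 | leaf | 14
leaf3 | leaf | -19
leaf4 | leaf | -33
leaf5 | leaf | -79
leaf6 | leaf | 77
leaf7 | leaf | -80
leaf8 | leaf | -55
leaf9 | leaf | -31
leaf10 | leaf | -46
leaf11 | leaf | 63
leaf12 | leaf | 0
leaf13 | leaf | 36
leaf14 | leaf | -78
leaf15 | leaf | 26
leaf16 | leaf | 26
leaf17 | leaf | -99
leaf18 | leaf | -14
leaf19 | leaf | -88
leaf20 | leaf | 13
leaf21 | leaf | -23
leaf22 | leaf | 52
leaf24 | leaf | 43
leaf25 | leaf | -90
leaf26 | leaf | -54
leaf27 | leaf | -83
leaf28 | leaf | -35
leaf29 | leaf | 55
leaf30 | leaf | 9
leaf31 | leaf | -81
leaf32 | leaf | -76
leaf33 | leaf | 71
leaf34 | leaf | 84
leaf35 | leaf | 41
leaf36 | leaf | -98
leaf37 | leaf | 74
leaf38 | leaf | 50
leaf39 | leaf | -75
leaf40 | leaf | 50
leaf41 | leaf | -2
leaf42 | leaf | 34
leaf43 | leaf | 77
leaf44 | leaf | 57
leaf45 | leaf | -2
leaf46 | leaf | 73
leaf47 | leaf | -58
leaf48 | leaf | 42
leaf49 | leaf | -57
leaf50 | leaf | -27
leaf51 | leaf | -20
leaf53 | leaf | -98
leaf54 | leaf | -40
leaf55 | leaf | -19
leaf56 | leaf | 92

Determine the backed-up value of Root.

43

L (X): max(25, 14, -19, -33) = 25
M (X): max(-79, 77, -80, -55) = 77
N (X): max(-31, -46, 63) = 63
C (O): min(25, 77, 63) = 25
P (X): max(0, 36, -78, 26) = 36
Q (X): max(26, -99) = 26
R (X): max(-14, -88) = -14
D (O): min(36, 26, -14) = -14
S (X): max(13, -23, 52) = 52
E (O): min(52, -41) = -41
T (X): max(43, -90, -54) = 43
U (X): max(-83, -35, 55) = 55
F (O): min(43, 55) = 43
A (X): max(25, -14, -41, 43) = 43
V (X): max(9, -81) = 9
W (X): max(-76, 71) = 71
X (X): max(84, 41, -98) = 84
Y (X): max(74, 50) = 74
G (O): min(9, 71, 84, 74) = 9
Z (X): max(-75, 50, -2, 34) = 50
AA (X): max(77, 57, -2) = 77
AB (X): max(73, -58) = 73
H (O): min(50, 77, 73) = 50
AC (X): max(42, -57) = 42
AD (X): max(-27, -20) = -20
J (O): min(42, -20, -21) = -21
AE (X): max(-98, -40) = -40
AF (X): max(-19, 92) = 92
K (O): min(-40, 92) = -40
B (X): max(9, 50, -21, -40) = 50
Root (O): min(43, 50) = 43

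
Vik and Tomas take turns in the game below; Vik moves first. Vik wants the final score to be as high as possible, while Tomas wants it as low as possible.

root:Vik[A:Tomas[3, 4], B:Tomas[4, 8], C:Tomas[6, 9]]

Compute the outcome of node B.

B (Tomas): min(4, 8) = 4

4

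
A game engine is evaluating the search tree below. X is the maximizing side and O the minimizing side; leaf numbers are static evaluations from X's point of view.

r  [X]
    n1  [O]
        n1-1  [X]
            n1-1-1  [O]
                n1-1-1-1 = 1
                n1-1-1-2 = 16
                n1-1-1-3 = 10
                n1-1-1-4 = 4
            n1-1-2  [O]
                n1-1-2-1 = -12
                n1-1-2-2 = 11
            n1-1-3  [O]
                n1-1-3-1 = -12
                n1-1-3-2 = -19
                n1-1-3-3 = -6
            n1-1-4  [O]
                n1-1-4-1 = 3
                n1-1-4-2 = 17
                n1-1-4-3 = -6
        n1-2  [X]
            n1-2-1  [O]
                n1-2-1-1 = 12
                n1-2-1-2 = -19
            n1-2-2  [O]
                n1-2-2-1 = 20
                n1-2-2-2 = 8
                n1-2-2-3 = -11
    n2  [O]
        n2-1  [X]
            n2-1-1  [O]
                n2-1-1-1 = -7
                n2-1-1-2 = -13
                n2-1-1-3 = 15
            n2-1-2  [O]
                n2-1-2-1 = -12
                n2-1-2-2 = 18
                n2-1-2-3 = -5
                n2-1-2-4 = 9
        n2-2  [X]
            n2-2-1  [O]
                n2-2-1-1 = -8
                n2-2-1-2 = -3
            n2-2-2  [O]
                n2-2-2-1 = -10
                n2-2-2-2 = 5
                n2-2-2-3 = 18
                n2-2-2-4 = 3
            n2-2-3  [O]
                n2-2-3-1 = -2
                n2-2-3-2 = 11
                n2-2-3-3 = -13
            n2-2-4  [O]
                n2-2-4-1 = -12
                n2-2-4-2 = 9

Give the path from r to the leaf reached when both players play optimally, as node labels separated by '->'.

n1-1-1 (O): min(1, 16, 10, 4) = 1
n1-1-2 (O): min(-12, 11) = -12
n1-1-3 (O): min(-12, -19, -6) = -19
n1-1-4 (O): min(3, 17, -6) = -6
n1-1 (X): max(1, -12, -19, -6) = 1
n1-2-1 (O): min(12, -19) = -19
n1-2-2 (O): min(20, 8, -11) = -11
n1-2 (X): max(-19, -11) = -11
n1 (O): min(1, -11) = -11
n2-1-1 (O): min(-7, -13, 15) = -13
n2-1-2 (O): min(-12, 18, -5, 9) = -12
n2-1 (X): max(-13, -12) = -12
n2-2-1 (O): min(-8, -3) = -8
n2-2-2 (O): min(-10, 5, 18, 3) = -10
n2-2-3 (O): min(-2, 11, -13) = -13
n2-2-4 (O): min(-12, 9) = -12
n2-2 (X): max(-8, -10, -13, -12) = -8
n2 (O): min(-12, -8) = -12
r (X): max(-11, -12) = -11
At r, X picks n1 (highest: -11).
At n1, O picks n1-2 (lowest: -11).
At n1-2, X picks n1-2-2 (highest: -11).
At n1-2-2, O picks n1-2-2-3 (lowest: -11).
Terminal value -11.

r -> n1 -> n1-2 -> n1-2-2 -> n1-2-2-3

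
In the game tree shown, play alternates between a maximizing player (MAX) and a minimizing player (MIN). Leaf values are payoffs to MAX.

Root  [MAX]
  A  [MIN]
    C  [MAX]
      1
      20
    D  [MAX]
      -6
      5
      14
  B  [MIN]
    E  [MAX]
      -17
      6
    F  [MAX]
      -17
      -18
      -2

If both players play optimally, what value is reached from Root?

C (MAX): max(1, 20) = 20
D (MAX): max(-6, 5, 14) = 14
A (MIN): min(20, 14) = 14
E (MAX): max(-17, 6) = 6
F (MAX): max(-17, -18, -2) = -2
B (MIN): min(6, -2) = -2
Root (MAX): max(14, -2) = 14

14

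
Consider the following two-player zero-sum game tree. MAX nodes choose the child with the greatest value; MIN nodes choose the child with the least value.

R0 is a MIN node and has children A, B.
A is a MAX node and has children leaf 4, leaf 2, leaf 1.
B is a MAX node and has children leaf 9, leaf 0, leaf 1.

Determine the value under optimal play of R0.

4

A (MAX): max(4, 2, 1) = 4
B (MAX): max(9, 0, 1) = 9
R0 (MIN): min(4, 9) = 4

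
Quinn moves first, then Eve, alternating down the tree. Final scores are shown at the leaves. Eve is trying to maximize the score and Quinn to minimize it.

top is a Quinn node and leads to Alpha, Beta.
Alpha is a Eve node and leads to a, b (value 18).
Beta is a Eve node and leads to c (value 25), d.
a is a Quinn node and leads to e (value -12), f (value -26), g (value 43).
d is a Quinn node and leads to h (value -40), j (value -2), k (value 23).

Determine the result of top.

a (Quinn): min(-12, -26, 43) = -26
Alpha (Eve): max(-26, 18) = 18
d (Quinn): min(-40, -2, 23) = -40
Beta (Eve): max(25, -40) = 25
top (Quinn): min(18, 25) = 18

18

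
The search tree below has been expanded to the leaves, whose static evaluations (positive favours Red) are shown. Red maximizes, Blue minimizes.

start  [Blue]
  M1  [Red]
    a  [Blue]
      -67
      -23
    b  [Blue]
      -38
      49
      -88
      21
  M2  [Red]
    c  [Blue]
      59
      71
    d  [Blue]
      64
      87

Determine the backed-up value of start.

a (Blue): min(-67, -23) = -67
b (Blue): min(-38, 49, -88, 21) = -88
M1 (Red): max(-67, -88) = -67
c (Blue): min(59, 71) = 59
d (Blue): min(64, 87) = 64
M2 (Red): max(59, 64) = 64
start (Blue): min(-67, 64) = -67

-67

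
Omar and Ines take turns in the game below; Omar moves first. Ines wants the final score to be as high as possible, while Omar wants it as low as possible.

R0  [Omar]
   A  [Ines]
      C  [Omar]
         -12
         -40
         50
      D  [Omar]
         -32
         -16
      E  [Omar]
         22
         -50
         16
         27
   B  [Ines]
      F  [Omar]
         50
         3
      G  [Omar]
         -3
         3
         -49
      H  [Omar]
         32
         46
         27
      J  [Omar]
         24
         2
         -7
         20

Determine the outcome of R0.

C (Omar): min(-12, -40, 50) = -40
D (Omar): min(-32, -16) = -32
E (Omar): min(22, -50, 16, 27) = -50
A (Ines): max(-40, -32, -50) = -32
F (Omar): min(50, 3) = 3
G (Omar): min(-3, 3, -49) = -49
H (Omar): min(32, 46, 27) = 27
J (Omar): min(24, 2, -7, 20) = -7
B (Ines): max(3, -49, 27, -7) = 27
R0 (Omar): min(-32, 27) = -32

-32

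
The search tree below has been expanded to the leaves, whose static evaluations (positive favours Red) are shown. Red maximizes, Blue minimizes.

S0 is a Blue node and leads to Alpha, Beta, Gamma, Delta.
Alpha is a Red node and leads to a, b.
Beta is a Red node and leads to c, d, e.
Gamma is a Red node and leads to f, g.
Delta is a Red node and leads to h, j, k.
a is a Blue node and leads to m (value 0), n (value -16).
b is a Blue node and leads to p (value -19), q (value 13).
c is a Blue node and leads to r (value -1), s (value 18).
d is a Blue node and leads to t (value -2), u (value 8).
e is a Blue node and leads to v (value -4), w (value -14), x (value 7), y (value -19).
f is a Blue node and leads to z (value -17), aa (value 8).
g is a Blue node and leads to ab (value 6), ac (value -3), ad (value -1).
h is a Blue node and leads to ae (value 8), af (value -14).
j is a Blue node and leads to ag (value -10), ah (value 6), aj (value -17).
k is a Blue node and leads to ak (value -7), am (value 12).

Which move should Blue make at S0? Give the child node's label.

a (Blue): min(0, -16) = -16
b (Blue): min(-19, 13) = -19
Alpha (Red): max(-16, -19) = -16
c (Blue): min(-1, 18) = -1
d (Blue): min(-2, 8) = -2
e (Blue): min(-4, -14, 7, -19) = -19
Beta (Red): max(-1, -2, -19) = -1
f (Blue): min(-17, 8) = -17
g (Blue): min(6, -3, -1) = -3
Gamma (Red): max(-17, -3) = -3
h (Blue): min(8, -14) = -14
j (Blue): min(-10, 6, -17) = -17
k (Blue): min(-7, 12) = -7
Delta (Red): max(-14, -17, -7) = -7
S0 (Blue): min(-16, -1, -3, -7) = -16
Blue at S0 wants the lowest of {Alpha=-16, Beta=-1, Gamma=-3, Delta=-7}, so chooses Alpha.

Alpha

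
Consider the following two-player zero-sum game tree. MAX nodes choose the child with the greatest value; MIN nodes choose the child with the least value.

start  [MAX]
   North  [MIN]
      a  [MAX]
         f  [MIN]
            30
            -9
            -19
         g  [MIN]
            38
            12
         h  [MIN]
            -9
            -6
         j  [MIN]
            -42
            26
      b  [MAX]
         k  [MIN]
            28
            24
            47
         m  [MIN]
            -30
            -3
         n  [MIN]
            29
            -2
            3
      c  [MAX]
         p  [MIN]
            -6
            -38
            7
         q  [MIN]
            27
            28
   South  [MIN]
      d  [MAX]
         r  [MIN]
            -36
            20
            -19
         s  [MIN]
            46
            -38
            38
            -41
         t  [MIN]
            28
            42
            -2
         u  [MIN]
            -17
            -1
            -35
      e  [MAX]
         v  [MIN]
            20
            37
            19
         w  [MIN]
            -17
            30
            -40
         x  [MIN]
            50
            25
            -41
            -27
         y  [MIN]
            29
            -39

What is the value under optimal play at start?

f (MIN): min(30, -9, -19) = -19
g (MIN): min(38, 12) = 12
h (MIN): min(-9, -6) = -9
j (MIN): min(-42, 26) = -42
a (MAX): max(-19, 12, -9, -42) = 12
k (MIN): min(28, 24, 47) = 24
m (MIN): min(-30, -3) = -30
n (MIN): min(29, -2, 3) = -2
b (MAX): max(24, -30, -2) = 24
p (MIN): min(-6, -38, 7) = -38
q (MIN): min(27, 28) = 27
c (MAX): max(-38, 27) = 27
North (MIN): min(12, 24, 27) = 12
r (MIN): min(-36, 20, -19) = -36
s (MIN): min(46, -38, 38, -41) = -41
t (MIN): min(28, 42, -2) = -2
u (MIN): min(-17, -1, -35) = -35
d (MAX): max(-36, -41, -2, -35) = -2
v (MIN): min(20, 37, 19) = 19
w (MIN): min(-17, 30, -40) = -40
x (MIN): min(50, 25, -41, -27) = -41
y (MIN): min(29, -39) = -39
e (MAX): max(19, -40, -41, -39) = 19
South (MIN): min(-2, 19) = -2
start (MAX): max(12, -2) = 12

12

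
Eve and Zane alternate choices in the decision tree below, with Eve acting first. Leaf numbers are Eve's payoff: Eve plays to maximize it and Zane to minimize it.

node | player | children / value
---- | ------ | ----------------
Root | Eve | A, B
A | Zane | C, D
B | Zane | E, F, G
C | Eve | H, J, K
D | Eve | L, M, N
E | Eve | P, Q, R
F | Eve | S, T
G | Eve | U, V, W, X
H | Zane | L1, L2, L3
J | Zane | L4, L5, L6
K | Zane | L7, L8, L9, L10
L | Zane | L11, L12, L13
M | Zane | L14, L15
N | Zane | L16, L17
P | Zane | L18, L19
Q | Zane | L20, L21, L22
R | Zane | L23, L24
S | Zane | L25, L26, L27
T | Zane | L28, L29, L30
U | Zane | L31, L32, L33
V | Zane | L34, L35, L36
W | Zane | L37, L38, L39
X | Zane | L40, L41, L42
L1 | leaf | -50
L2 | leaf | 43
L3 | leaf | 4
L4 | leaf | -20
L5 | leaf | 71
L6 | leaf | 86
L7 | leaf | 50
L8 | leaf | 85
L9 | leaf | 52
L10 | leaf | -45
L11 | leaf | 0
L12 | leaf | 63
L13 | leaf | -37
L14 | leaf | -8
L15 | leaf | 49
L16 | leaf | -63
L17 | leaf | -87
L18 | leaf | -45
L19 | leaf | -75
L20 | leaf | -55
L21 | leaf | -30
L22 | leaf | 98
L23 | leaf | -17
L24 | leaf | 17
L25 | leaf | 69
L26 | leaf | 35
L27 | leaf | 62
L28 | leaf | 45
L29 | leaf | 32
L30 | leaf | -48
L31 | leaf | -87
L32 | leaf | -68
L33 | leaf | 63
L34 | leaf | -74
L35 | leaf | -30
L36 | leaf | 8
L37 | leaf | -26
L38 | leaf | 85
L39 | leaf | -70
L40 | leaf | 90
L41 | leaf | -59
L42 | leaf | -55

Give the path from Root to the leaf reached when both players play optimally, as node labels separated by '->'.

H (Zane): min(-50, 43, 4) = -50
J (Zane): min(-20, 71, 86) = -20
K (Zane): min(50, 85, 52, -45) = -45
C (Eve): max(-50, -20, -45) = -20
L (Zane): min(0, 63, -37) = -37
M (Zane): min(-8, 49) = -8
N (Zane): min(-63, -87) = -87
D (Eve): max(-37, -8, -87) = -8
A (Zane): min(-20, -8) = -20
P (Zane): min(-45, -75) = -75
Q (Zane): min(-55, -30, 98) = -55
R (Zane): min(-17, 17) = -17
E (Eve): max(-75, -55, -17) = -17
S (Zane): min(69, 35, 62) = 35
T (Zane): min(45, 32, -48) = -48
F (Eve): max(35, -48) = 35
U (Zane): min(-87, -68, 63) = -87
V (Zane): min(-74, -30, 8) = -74
W (Zane): min(-26, 85, -70) = -70
X (Zane): min(90, -59, -55) = -59
G (Eve): max(-87, -74, -70, -59) = -59
B (Zane): min(-17, 35, -59) = -59
Root (Eve): max(-20, -59) = -20
At Root, Eve picks A (highest: -20).
At A, Zane picks C (lowest: -20).
At C, Eve picks J (highest: -20).
At J, Zane picks L4 (lowest: -20).
Terminal value -20.

Root -> A -> C -> J -> L4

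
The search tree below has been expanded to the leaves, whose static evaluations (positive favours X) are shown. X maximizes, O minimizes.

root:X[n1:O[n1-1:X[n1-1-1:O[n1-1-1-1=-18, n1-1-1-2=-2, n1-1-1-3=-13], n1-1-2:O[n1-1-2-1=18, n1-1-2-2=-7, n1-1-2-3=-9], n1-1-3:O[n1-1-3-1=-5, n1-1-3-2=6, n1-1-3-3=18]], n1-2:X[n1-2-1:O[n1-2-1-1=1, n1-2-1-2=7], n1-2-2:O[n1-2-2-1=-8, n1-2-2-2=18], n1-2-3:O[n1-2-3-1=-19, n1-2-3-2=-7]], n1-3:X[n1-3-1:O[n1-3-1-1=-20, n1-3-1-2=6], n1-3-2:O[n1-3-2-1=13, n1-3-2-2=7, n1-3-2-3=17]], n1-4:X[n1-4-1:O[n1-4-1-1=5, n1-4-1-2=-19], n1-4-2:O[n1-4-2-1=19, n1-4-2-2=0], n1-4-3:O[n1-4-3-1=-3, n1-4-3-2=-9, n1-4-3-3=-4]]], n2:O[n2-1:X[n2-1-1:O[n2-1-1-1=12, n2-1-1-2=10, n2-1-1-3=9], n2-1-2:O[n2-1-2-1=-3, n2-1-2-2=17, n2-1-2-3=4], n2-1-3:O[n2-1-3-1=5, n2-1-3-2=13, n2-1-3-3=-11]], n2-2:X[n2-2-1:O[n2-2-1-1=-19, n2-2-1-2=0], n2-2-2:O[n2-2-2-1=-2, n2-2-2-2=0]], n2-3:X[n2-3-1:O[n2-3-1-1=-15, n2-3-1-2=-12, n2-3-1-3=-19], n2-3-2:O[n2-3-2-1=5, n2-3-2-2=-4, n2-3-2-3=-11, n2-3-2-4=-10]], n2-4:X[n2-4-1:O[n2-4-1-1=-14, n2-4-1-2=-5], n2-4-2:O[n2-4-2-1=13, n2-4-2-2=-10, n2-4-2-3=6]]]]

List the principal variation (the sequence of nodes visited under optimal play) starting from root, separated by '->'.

root -> n1 -> n1-1 -> n1-1-3 -> n1-1-3-1

n1-1-1 (O): min(-18, -2, -13) = -18
n1-1-2 (O): min(18, -7, -9) = -9
n1-1-3 (O): min(-5, 6, 18) = -5
n1-1 (X): max(-18, -9, -5) = -5
n1-2-1 (O): min(1, 7) = 1
n1-2-2 (O): min(-8, 18) = -8
n1-2-3 (O): min(-19, -7) = -19
n1-2 (X): max(1, -8, -19) = 1
n1-3-1 (O): min(-20, 6) = -20
n1-3-2 (O): min(13, 7, 17) = 7
n1-3 (X): max(-20, 7) = 7
n1-4-1 (O): min(5, -19) = -19
n1-4-2 (O): min(19, 0) = 0
n1-4-3 (O): min(-3, -9, -4) = -9
n1-4 (X): max(-19, 0, -9) = 0
n1 (O): min(-5, 1, 7, 0) = -5
n2-1-1 (O): min(12, 10, 9) = 9
n2-1-2 (O): min(-3, 17, 4) = -3
n2-1-3 (O): min(5, 13, -11) = -11
n2-1 (X): max(9, -3, -11) = 9
n2-2-1 (O): min(-19, 0) = -19
n2-2-2 (O): min(-2, 0) = -2
n2-2 (X): max(-19, -2) = -2
n2-3-1 (O): min(-15, -12, -19) = -19
n2-3-2 (O): min(5, -4, -11, -10) = -11
n2-3 (X): max(-19, -11) = -11
n2-4-1 (O): min(-14, -5) = -14
n2-4-2 (O): min(13, -10, 6) = -10
n2-4 (X): max(-14, -10) = -10
n2 (O): min(9, -2, -11, -10) = -11
root (X): max(-5, -11) = -5
At root, X picks n1 (highest: -5).
At n1, O picks n1-1 (lowest: -5).
At n1-1, X picks n1-1-3 (highest: -5).
At n1-1-3, O picks n1-1-3-1 (lowest: -5).
Terminal value -5.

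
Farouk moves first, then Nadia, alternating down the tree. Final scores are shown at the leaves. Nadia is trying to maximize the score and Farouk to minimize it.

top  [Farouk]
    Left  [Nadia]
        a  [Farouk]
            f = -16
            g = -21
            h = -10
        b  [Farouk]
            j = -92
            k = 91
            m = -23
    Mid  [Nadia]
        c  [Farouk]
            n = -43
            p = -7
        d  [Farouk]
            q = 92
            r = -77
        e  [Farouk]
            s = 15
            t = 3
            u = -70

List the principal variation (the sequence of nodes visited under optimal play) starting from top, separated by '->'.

a (Farouk): min(-16, -21, -10) = -21
b (Farouk): min(-92, 91, -23) = -92
Left (Nadia): max(-21, -92) = -21
c (Farouk): min(-43, -7) = -43
d (Farouk): min(92, -77) = -77
e (Farouk): min(15, 3, -70) = -70
Mid (Nadia): max(-43, -77, -70) = -43
top (Farouk): min(-21, -43) = -43
At top, Farouk picks Mid (lowest: -43).
At Mid, Nadia picks c (highest: -43).
At c, Farouk picks n (lowest: -43).
Terminal value -43.

top -> Mid -> c -> n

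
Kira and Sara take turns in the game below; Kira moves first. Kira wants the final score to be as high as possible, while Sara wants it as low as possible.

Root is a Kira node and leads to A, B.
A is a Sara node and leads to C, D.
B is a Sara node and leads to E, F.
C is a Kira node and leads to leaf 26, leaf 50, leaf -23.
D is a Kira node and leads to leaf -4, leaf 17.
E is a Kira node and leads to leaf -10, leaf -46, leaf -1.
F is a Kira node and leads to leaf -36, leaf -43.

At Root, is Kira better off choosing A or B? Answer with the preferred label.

A

C (Kira): max(26, 50, -23) = 50
D (Kira): max(-4, 17) = 17
A (Sara): min(50, 17) = 17
E (Kira): max(-10, -46, -1) = -1
F (Kira): max(-36, -43) = -36
B (Sara): min(-1, -36) = -36
Kira prefers the higher value; A=17, B=-36. A is better since 17 > -36.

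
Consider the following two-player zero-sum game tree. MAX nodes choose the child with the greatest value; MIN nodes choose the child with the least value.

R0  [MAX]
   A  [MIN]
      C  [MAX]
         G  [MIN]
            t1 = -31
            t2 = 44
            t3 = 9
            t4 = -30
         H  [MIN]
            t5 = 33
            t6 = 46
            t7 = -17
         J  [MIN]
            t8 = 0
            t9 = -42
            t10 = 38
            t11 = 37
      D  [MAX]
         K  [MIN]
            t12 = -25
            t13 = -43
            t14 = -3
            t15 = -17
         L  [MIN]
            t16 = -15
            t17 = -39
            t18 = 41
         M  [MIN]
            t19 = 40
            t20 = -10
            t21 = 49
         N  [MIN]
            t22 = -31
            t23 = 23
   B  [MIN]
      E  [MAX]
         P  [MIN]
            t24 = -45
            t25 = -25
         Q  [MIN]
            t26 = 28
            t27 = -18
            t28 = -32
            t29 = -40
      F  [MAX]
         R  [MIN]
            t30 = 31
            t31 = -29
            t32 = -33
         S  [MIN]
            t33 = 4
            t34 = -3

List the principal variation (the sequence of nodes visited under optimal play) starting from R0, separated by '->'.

G (MIN): min(-31, 44, 9, -30) = -31
H (MIN): min(33, 46, -17) = -17
J (MIN): min(0, -42, 38, 37) = -42
C (MAX): max(-31, -17, -42) = -17
K (MIN): min(-25, -43, -3, -17) = -43
L (MIN): min(-15, -39, 41) = -39
M (MIN): min(40, -10, 49) = -10
N (MIN): min(-31, 23) = -31
D (MAX): max(-43, -39, -10, -31) = -10
A (MIN): min(-17, -10) = -17
P (MIN): min(-45, -25) = -45
Q (MIN): min(28, -18, -32, -40) = -40
E (MAX): max(-45, -40) = -40
R (MIN): min(31, -29, -33) = -33
S (MIN): min(4, -3) = -3
F (MAX): max(-33, -3) = -3
B (MIN): min(-40, -3) = -40
R0 (MAX): max(-17, -40) = -17
At R0, MAX picks A (highest: -17).
At A, MIN picks C (lowest: -17).
At C, MAX picks H (highest: -17).
At H, MIN picks t7 (lowest: -17).
Terminal value -17.

R0 -> A -> C -> H -> t7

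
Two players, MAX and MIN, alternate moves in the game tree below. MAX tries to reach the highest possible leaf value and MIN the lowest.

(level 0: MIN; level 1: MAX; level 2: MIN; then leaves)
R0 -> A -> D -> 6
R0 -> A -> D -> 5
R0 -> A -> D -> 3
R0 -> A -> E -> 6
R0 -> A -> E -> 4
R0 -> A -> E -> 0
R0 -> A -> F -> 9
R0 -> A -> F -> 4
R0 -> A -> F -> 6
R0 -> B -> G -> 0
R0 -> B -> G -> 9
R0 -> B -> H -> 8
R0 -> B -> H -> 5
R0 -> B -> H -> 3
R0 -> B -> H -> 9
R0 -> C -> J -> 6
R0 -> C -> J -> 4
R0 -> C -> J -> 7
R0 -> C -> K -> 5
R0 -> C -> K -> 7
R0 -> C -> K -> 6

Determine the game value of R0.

3

D (MIN): min(6, 5, 3) = 3
E (MIN): min(6, 4, 0) = 0
F (MIN): min(9, 4, 6) = 4
A (MAX): max(3, 0, 4) = 4
G (MIN): min(0, 9) = 0
H (MIN): min(8, 5, 3, 9) = 3
B (MAX): max(0, 3) = 3
J (MIN): min(6, 4, 7) = 4
K (MIN): min(5, 7, 6) = 5
C (MAX): max(4, 5) = 5
R0 (MIN): min(4, 3, 5) = 3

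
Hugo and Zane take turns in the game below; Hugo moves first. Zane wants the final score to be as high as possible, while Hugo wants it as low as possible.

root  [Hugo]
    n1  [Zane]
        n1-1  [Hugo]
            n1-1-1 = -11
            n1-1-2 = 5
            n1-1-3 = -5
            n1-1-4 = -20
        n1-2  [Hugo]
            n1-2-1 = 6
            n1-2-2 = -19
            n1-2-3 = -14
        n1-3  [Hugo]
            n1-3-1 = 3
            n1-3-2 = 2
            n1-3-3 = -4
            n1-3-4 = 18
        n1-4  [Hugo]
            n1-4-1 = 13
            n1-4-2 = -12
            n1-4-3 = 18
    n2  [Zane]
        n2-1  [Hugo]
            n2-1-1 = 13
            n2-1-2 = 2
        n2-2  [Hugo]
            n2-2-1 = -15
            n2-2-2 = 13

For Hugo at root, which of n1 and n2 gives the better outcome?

n1-1 (Hugo): min(-11, 5, -5, -20) = -20
n1-2 (Hugo): min(6, -19, -14) = -19
n1-3 (Hugo): min(3, 2, -4, 18) = -4
n1-4 (Hugo): min(13, -12, 18) = -12
n1 (Zane): max(-20, -19, -4, -12) = -4
n2-1 (Hugo): min(13, 2) = 2
n2-2 (Hugo): min(-15, 13) = -15
n2 (Zane): max(2, -15) = 2
Hugo prefers the lower value; n1=-4, n2=2. n1 is better since -4 < 2.

n1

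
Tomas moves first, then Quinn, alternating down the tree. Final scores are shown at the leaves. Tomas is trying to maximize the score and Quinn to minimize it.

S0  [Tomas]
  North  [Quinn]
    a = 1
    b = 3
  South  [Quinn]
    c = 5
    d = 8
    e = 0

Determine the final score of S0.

North (Quinn): min(1, 3) = 1
South (Quinn): min(5, 8, 0) = 0
S0 (Tomas): max(1, 0) = 1

1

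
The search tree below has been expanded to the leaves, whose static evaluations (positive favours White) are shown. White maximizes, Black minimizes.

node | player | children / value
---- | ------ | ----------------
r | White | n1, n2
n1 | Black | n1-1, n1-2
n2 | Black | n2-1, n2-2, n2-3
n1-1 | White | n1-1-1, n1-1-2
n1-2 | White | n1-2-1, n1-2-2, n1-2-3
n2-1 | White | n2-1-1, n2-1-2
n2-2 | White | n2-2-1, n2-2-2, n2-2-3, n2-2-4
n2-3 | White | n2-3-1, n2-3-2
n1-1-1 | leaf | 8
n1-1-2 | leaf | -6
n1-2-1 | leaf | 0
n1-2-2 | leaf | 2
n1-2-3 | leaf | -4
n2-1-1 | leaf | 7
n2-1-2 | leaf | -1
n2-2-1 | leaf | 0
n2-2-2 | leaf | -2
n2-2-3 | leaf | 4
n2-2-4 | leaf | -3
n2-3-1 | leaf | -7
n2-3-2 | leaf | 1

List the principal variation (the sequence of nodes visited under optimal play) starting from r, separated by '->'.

n1-1 (White): max(8, -6) = 8
n1-2 (White): max(0, 2, -4) = 2
n1 (Black): min(8, 2) = 2
n2-1 (White): max(7, -1) = 7
n2-2 (White): max(0, -2, 4, -3) = 4
n2-3 (White): max(-7, 1) = 1
n2 (Black): min(7, 4, 1) = 1
r (White): max(2, 1) = 2
At r, White picks n1 (highest: 2).
At n1, Black picks n1-2 (lowest: 2).
At n1-2, White picks n1-2-2 (highest: 2).
Terminal value 2.

r -> n1 -> n1-2 -> n1-2-2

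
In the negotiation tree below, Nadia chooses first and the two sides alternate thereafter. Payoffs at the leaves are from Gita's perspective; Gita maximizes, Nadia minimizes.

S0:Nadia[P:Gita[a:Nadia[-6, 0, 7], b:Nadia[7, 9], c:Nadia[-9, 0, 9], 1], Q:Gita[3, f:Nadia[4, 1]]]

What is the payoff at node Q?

f (Nadia): min(4, 1) = 1
Q (Gita): max(3, 1) = 3

3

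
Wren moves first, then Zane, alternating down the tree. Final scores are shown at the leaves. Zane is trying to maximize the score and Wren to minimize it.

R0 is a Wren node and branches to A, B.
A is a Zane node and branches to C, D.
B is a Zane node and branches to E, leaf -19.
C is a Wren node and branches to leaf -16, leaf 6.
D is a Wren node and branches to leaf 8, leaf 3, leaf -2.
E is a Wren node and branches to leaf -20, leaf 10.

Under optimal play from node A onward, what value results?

-2

C (Wren): min(-16, 6) = -16
D (Wren): min(8, 3, -2) = -2
A (Zane): max(-16, -2) = -2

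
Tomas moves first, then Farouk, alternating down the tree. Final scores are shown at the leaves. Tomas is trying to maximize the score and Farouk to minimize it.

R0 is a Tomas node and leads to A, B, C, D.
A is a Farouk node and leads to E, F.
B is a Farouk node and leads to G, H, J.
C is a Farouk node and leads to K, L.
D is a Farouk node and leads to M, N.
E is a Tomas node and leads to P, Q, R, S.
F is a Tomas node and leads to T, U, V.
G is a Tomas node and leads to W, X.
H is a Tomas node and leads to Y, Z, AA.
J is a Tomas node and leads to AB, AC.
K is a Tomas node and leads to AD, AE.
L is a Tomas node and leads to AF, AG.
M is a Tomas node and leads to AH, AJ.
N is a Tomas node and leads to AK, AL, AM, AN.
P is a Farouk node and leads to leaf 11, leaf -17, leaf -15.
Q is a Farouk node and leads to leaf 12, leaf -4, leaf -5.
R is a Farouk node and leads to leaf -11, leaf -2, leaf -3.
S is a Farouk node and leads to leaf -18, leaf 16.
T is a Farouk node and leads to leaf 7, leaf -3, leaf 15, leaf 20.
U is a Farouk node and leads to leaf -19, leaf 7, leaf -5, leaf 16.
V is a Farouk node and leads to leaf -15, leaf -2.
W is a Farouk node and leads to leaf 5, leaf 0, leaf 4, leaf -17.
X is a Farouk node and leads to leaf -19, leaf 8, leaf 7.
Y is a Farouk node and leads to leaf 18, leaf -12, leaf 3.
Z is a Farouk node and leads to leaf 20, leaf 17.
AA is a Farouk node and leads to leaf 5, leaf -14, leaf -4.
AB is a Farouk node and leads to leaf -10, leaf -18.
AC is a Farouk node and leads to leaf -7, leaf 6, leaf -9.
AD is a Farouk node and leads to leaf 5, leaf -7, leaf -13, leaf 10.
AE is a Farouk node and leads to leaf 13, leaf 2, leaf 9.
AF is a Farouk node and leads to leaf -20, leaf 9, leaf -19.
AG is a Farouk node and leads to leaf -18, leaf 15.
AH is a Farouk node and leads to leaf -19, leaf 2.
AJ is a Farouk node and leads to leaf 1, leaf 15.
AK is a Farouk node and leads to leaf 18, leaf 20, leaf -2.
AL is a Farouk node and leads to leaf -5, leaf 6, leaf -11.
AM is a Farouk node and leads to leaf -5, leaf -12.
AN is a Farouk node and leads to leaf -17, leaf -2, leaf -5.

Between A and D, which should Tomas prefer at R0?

P (Farouk): min(11, -17, -15) = -17
Q (Farouk): min(12, -4, -5) = -5
R (Farouk): min(-11, -2, -3) = -11
S (Farouk): min(-18, 16) = -18
E (Tomas): max(-17, -5, -11, -18) = -5
T (Farouk): min(7, -3, 15, 20) = -3
U (Farouk): min(-19, 7, -5, 16) = -19
V (Farouk): min(-15, -2) = -15
F (Tomas): max(-3, -19, -15) = -3
A (Farouk): min(-5, -3) = -5
AH (Farouk): min(-19, 2) = -19
AJ (Farouk): min(1, 15) = 1
M (Tomas): max(-19, 1) = 1
AK (Farouk): min(18, 20, -2) = -2
AL (Farouk): min(-5, 6, -11) = -11
AM (Farouk): min(-5, -12) = -12
AN (Farouk): min(-17, -2, -5) = -17
N (Tomas): max(-2, -11, -12, -17) = -2
D (Farouk): min(1, -2) = -2
Tomas prefers the higher value; A=-5, D=-2. D is better since -2 > -5.

D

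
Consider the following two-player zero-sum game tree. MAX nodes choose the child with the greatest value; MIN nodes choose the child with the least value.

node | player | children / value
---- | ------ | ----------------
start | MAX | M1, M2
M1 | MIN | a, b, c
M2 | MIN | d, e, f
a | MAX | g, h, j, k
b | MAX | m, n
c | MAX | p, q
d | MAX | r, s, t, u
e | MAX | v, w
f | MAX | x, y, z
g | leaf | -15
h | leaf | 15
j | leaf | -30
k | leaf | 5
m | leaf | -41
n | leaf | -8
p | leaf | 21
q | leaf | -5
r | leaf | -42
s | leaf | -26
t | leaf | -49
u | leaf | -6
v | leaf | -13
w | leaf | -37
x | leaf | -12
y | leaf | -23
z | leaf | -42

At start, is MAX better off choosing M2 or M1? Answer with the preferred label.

d (MAX): max(-42, -26, -49, -6) = -6
e (MAX): max(-13, -37) = -13
f (MAX): max(-12, -23, -42) = -12
M2 (MIN): min(-6, -13, -12) = -13
a (MAX): max(-15, 15, -30, 5) = 15
b (MAX): max(-41, -8) = -8
c (MAX): max(21, -5) = 21
M1 (MIN): min(15, -8, 21) = -8
MAX prefers the higher value; M2=-13, M1=-8. M1 is better since -8 > -13.

M1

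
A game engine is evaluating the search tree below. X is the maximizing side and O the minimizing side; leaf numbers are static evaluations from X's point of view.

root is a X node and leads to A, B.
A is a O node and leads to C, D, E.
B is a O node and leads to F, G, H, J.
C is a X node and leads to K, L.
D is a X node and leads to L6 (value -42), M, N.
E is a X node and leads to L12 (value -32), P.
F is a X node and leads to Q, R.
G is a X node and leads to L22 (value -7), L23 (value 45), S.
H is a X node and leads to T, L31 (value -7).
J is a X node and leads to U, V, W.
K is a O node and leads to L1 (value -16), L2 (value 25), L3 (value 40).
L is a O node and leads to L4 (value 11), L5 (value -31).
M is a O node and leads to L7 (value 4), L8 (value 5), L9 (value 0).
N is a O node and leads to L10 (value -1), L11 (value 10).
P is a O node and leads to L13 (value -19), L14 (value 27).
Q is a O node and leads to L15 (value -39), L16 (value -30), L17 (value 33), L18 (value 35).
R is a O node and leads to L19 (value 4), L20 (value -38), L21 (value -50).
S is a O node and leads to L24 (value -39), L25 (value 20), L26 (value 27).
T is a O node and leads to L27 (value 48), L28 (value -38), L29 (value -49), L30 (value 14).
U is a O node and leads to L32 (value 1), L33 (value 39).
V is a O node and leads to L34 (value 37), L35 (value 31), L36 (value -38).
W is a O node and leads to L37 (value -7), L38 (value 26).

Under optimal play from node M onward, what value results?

M (O): min(4, 5, 0) = 0

0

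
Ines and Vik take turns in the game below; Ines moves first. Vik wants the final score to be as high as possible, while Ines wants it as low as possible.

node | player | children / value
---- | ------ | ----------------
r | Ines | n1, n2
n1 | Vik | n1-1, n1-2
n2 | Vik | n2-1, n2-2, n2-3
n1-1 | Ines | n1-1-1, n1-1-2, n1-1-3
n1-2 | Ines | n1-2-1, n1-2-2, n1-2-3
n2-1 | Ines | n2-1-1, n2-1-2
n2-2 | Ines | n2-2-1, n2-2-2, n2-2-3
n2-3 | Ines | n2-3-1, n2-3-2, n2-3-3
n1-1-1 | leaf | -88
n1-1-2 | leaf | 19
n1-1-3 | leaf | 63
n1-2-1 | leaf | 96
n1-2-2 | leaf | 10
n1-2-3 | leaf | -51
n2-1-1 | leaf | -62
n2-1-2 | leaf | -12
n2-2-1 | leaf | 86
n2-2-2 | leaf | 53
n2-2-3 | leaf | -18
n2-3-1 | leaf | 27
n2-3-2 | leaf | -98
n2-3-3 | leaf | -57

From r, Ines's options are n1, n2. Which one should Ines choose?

n1-1 (Ines): min(-88, 19, 63) = -88
n1-2 (Ines): min(96, 10, -51) = -51
n1 (Vik): max(-88, -51) = -51
n2-1 (Ines): min(-62, -12) = -62
n2-2 (Ines): min(86, 53, -18) = -18
n2-3 (Ines): min(27, -98, -57) = -98
n2 (Vik): max(-62, -18, -98) = -18
r (Ines): min(-51, -18) = -51
Ines at r wants the lowest of {n1=-51, n2=-18}, so chooses n1.

n1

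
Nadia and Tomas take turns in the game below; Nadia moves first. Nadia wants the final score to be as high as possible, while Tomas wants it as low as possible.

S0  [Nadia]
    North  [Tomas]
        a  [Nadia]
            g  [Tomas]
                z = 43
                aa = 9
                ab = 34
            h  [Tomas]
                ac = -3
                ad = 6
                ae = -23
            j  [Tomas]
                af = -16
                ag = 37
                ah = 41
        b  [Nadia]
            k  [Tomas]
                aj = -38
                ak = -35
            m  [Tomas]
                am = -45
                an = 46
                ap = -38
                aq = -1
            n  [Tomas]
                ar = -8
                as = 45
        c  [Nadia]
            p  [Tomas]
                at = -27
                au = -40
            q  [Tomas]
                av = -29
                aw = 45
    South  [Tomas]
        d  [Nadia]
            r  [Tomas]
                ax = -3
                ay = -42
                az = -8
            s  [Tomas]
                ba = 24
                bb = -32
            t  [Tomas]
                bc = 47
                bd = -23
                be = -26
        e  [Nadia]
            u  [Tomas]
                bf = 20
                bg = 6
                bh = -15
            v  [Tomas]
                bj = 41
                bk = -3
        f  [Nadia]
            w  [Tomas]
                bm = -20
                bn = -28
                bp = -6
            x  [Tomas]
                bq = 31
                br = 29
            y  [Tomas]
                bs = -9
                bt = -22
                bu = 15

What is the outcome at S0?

-26

g (Tomas): min(43, 9, 34) = 9
h (Tomas): min(-3, 6, -23) = -23
j (Tomas): min(-16, 37, 41) = -16
a (Nadia): max(9, -23, -16) = 9
k (Tomas): min(-38, -35) = -38
m (Tomas): min(-45, 46, -38, -1) = -45
n (Tomas): min(-8, 45) = -8
b (Nadia): max(-38, -45, -8) = -8
p (Tomas): min(-27, -40) = -40
q (Tomas): min(-29, 45) = -29
c (Nadia): max(-40, -29) = -29
North (Tomas): min(9, -8, -29) = -29
r (Tomas): min(-3, -42, -8) = -42
s (Tomas): min(24, -32) = -32
t (Tomas): min(47, -23, -26) = -26
d (Nadia): max(-42, -32, -26) = -26
u (Tomas): min(20, 6, -15) = -15
v (Tomas): min(41, -3) = -3
e (Nadia): max(-15, -3) = -3
w (Tomas): min(-20, -28, -6) = -28
x (Tomas): min(31, 29) = 29
y (Tomas): min(-9, -22, 15) = -22
f (Nadia): max(-28, 29, -22) = 29
South (Tomas): min(-26, -3, 29) = -26
S0 (Nadia): max(-29, -26) = -26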